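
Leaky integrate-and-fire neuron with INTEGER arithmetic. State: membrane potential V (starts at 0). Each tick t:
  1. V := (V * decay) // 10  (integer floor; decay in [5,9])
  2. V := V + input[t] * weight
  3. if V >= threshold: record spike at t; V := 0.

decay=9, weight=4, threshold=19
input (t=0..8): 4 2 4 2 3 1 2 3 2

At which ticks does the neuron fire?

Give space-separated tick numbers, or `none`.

t=0: input=4 -> V=16
t=1: input=2 -> V=0 FIRE
t=2: input=4 -> V=16
t=3: input=2 -> V=0 FIRE
t=4: input=3 -> V=12
t=5: input=1 -> V=14
t=6: input=2 -> V=0 FIRE
t=7: input=3 -> V=12
t=8: input=2 -> V=18

Answer: 1 3 6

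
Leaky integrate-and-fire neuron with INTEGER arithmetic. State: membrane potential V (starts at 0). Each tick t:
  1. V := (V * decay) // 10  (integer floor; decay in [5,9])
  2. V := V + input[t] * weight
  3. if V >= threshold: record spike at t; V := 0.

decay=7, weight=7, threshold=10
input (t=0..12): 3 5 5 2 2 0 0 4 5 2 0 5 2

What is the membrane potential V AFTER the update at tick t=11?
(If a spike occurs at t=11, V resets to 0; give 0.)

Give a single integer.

t=0: input=3 -> V=0 FIRE
t=1: input=5 -> V=0 FIRE
t=2: input=5 -> V=0 FIRE
t=3: input=2 -> V=0 FIRE
t=4: input=2 -> V=0 FIRE
t=5: input=0 -> V=0
t=6: input=0 -> V=0
t=7: input=4 -> V=0 FIRE
t=8: input=5 -> V=0 FIRE
t=9: input=2 -> V=0 FIRE
t=10: input=0 -> V=0
t=11: input=5 -> V=0 FIRE
t=12: input=2 -> V=0 FIRE

Answer: 0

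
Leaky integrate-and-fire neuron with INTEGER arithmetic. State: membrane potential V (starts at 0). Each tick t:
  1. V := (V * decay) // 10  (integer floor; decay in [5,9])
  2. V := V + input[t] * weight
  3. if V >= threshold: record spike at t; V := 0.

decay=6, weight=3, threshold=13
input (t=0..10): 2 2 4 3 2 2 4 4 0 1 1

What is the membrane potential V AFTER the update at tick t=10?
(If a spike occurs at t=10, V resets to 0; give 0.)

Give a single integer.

Answer: 7

Derivation:
t=0: input=2 -> V=6
t=1: input=2 -> V=9
t=2: input=4 -> V=0 FIRE
t=3: input=3 -> V=9
t=4: input=2 -> V=11
t=5: input=2 -> V=12
t=6: input=4 -> V=0 FIRE
t=7: input=4 -> V=12
t=8: input=0 -> V=7
t=9: input=1 -> V=7
t=10: input=1 -> V=7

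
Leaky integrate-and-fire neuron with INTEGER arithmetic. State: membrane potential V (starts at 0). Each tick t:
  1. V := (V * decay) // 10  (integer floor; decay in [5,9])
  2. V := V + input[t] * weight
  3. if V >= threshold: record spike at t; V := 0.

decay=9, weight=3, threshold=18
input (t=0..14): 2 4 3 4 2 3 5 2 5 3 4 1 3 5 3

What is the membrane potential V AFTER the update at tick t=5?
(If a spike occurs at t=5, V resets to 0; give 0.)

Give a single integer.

Answer: 0

Derivation:
t=0: input=2 -> V=6
t=1: input=4 -> V=17
t=2: input=3 -> V=0 FIRE
t=3: input=4 -> V=12
t=4: input=2 -> V=16
t=5: input=3 -> V=0 FIRE
t=6: input=5 -> V=15
t=7: input=2 -> V=0 FIRE
t=8: input=5 -> V=15
t=9: input=3 -> V=0 FIRE
t=10: input=4 -> V=12
t=11: input=1 -> V=13
t=12: input=3 -> V=0 FIRE
t=13: input=5 -> V=15
t=14: input=3 -> V=0 FIRE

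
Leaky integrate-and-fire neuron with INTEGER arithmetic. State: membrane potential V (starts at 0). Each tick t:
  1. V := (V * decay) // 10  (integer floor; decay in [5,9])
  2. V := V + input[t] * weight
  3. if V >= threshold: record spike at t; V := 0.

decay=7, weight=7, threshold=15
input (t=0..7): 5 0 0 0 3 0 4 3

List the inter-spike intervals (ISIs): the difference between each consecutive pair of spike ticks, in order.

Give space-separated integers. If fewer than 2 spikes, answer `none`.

Answer: 4 2 1

Derivation:
t=0: input=5 -> V=0 FIRE
t=1: input=0 -> V=0
t=2: input=0 -> V=0
t=3: input=0 -> V=0
t=4: input=3 -> V=0 FIRE
t=5: input=0 -> V=0
t=6: input=4 -> V=0 FIRE
t=7: input=3 -> V=0 FIRE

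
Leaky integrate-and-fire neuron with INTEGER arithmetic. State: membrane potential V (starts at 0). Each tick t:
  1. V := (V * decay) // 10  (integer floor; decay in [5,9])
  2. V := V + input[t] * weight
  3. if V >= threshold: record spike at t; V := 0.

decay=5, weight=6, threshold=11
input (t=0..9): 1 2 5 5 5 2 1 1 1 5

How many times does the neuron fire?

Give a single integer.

Answer: 6

Derivation:
t=0: input=1 -> V=6
t=1: input=2 -> V=0 FIRE
t=2: input=5 -> V=0 FIRE
t=3: input=5 -> V=0 FIRE
t=4: input=5 -> V=0 FIRE
t=5: input=2 -> V=0 FIRE
t=6: input=1 -> V=6
t=7: input=1 -> V=9
t=8: input=1 -> V=10
t=9: input=5 -> V=0 FIRE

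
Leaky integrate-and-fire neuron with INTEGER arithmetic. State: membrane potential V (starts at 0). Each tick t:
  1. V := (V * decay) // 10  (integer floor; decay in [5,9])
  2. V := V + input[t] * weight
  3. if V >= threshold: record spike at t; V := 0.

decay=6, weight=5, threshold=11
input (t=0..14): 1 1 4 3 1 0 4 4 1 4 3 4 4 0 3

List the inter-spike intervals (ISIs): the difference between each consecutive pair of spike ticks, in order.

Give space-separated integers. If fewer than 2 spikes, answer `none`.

Answer: 1 3 1 2 1 1 1 2

Derivation:
t=0: input=1 -> V=5
t=1: input=1 -> V=8
t=2: input=4 -> V=0 FIRE
t=3: input=3 -> V=0 FIRE
t=4: input=1 -> V=5
t=5: input=0 -> V=3
t=6: input=4 -> V=0 FIRE
t=7: input=4 -> V=0 FIRE
t=8: input=1 -> V=5
t=9: input=4 -> V=0 FIRE
t=10: input=3 -> V=0 FIRE
t=11: input=4 -> V=0 FIRE
t=12: input=4 -> V=0 FIRE
t=13: input=0 -> V=0
t=14: input=3 -> V=0 FIRE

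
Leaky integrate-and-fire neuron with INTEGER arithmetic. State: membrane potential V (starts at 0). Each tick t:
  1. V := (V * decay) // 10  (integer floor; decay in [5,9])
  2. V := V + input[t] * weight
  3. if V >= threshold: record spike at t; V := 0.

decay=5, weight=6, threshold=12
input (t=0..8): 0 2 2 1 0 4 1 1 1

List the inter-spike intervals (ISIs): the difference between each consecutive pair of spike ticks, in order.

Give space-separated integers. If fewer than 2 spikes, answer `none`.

t=0: input=0 -> V=0
t=1: input=2 -> V=0 FIRE
t=2: input=2 -> V=0 FIRE
t=3: input=1 -> V=6
t=4: input=0 -> V=3
t=5: input=4 -> V=0 FIRE
t=6: input=1 -> V=6
t=7: input=1 -> V=9
t=8: input=1 -> V=10

Answer: 1 3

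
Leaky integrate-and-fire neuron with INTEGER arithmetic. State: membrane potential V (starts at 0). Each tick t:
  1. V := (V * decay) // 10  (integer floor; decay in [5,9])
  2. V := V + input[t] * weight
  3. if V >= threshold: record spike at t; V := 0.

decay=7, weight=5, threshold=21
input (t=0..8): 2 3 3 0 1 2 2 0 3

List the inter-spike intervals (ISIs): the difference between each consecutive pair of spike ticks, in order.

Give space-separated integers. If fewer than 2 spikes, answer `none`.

t=0: input=2 -> V=10
t=1: input=3 -> V=0 FIRE
t=2: input=3 -> V=15
t=3: input=0 -> V=10
t=4: input=1 -> V=12
t=5: input=2 -> V=18
t=6: input=2 -> V=0 FIRE
t=7: input=0 -> V=0
t=8: input=3 -> V=15

Answer: 5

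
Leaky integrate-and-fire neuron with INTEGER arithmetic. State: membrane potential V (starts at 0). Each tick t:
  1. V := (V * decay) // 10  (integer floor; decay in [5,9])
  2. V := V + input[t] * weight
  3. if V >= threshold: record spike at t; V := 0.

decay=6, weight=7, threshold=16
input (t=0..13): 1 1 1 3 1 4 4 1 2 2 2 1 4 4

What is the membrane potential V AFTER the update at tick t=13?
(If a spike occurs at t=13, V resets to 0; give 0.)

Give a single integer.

Answer: 0

Derivation:
t=0: input=1 -> V=7
t=1: input=1 -> V=11
t=2: input=1 -> V=13
t=3: input=3 -> V=0 FIRE
t=4: input=1 -> V=7
t=5: input=4 -> V=0 FIRE
t=6: input=4 -> V=0 FIRE
t=7: input=1 -> V=7
t=8: input=2 -> V=0 FIRE
t=9: input=2 -> V=14
t=10: input=2 -> V=0 FIRE
t=11: input=1 -> V=7
t=12: input=4 -> V=0 FIRE
t=13: input=4 -> V=0 FIRE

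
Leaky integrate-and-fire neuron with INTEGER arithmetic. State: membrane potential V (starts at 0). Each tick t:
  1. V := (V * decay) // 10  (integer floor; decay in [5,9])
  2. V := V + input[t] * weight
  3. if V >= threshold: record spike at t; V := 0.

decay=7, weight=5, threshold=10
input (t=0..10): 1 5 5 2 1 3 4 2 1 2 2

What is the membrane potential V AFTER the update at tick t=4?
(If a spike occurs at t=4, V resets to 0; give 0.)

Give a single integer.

Answer: 5

Derivation:
t=0: input=1 -> V=5
t=1: input=5 -> V=0 FIRE
t=2: input=5 -> V=0 FIRE
t=3: input=2 -> V=0 FIRE
t=4: input=1 -> V=5
t=5: input=3 -> V=0 FIRE
t=6: input=4 -> V=0 FIRE
t=7: input=2 -> V=0 FIRE
t=8: input=1 -> V=5
t=9: input=2 -> V=0 FIRE
t=10: input=2 -> V=0 FIRE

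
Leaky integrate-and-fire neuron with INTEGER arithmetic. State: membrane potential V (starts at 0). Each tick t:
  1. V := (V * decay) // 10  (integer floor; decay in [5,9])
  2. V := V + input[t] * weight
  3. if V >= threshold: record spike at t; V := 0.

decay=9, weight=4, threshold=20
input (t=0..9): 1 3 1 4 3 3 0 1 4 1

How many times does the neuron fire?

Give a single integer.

Answer: 3

Derivation:
t=0: input=1 -> V=4
t=1: input=3 -> V=15
t=2: input=1 -> V=17
t=3: input=4 -> V=0 FIRE
t=4: input=3 -> V=12
t=5: input=3 -> V=0 FIRE
t=6: input=0 -> V=0
t=7: input=1 -> V=4
t=8: input=4 -> V=19
t=9: input=1 -> V=0 FIRE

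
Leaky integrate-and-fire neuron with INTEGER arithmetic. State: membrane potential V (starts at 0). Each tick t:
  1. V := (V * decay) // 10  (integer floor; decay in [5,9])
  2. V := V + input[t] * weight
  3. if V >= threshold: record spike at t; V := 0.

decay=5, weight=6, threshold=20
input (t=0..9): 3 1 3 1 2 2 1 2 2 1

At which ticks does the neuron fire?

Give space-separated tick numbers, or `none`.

Answer: 2 8

Derivation:
t=0: input=3 -> V=18
t=1: input=1 -> V=15
t=2: input=3 -> V=0 FIRE
t=3: input=1 -> V=6
t=4: input=2 -> V=15
t=5: input=2 -> V=19
t=6: input=1 -> V=15
t=7: input=2 -> V=19
t=8: input=2 -> V=0 FIRE
t=9: input=1 -> V=6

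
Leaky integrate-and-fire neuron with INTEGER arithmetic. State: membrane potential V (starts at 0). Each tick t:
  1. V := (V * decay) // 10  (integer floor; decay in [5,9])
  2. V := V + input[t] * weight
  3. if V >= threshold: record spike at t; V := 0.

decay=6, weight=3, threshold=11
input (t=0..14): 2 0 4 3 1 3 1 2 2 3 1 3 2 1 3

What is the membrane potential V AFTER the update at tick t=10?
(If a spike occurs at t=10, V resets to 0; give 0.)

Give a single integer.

t=0: input=2 -> V=6
t=1: input=0 -> V=3
t=2: input=4 -> V=0 FIRE
t=3: input=3 -> V=9
t=4: input=1 -> V=8
t=5: input=3 -> V=0 FIRE
t=6: input=1 -> V=3
t=7: input=2 -> V=7
t=8: input=2 -> V=10
t=9: input=3 -> V=0 FIRE
t=10: input=1 -> V=3
t=11: input=3 -> V=10
t=12: input=2 -> V=0 FIRE
t=13: input=1 -> V=3
t=14: input=3 -> V=10

Answer: 3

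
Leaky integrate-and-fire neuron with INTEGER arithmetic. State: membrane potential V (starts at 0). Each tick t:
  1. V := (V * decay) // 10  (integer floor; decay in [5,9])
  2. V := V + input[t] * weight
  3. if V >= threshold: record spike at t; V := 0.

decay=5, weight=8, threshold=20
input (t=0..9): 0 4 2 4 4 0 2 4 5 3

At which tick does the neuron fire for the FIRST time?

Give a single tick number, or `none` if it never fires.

Answer: 1

Derivation:
t=0: input=0 -> V=0
t=1: input=4 -> V=0 FIRE
t=2: input=2 -> V=16
t=3: input=4 -> V=0 FIRE
t=4: input=4 -> V=0 FIRE
t=5: input=0 -> V=0
t=6: input=2 -> V=16
t=7: input=4 -> V=0 FIRE
t=8: input=5 -> V=0 FIRE
t=9: input=3 -> V=0 FIRE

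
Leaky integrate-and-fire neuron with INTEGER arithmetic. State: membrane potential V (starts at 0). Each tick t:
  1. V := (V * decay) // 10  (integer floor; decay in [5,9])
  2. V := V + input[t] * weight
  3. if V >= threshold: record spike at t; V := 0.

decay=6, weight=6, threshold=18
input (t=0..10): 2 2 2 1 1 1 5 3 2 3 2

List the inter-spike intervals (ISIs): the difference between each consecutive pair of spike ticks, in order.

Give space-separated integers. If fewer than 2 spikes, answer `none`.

Answer: 5 1 2

Derivation:
t=0: input=2 -> V=12
t=1: input=2 -> V=0 FIRE
t=2: input=2 -> V=12
t=3: input=1 -> V=13
t=4: input=1 -> V=13
t=5: input=1 -> V=13
t=6: input=5 -> V=0 FIRE
t=7: input=3 -> V=0 FIRE
t=8: input=2 -> V=12
t=9: input=3 -> V=0 FIRE
t=10: input=2 -> V=12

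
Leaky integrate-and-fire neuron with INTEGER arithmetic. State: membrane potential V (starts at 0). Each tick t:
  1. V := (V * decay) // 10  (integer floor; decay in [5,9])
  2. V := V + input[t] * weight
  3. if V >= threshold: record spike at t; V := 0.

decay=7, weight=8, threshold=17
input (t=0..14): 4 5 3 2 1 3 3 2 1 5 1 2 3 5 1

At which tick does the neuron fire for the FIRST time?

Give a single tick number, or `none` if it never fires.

t=0: input=4 -> V=0 FIRE
t=1: input=5 -> V=0 FIRE
t=2: input=3 -> V=0 FIRE
t=3: input=2 -> V=16
t=4: input=1 -> V=0 FIRE
t=5: input=3 -> V=0 FIRE
t=6: input=3 -> V=0 FIRE
t=7: input=2 -> V=16
t=8: input=1 -> V=0 FIRE
t=9: input=5 -> V=0 FIRE
t=10: input=1 -> V=8
t=11: input=2 -> V=0 FIRE
t=12: input=3 -> V=0 FIRE
t=13: input=5 -> V=0 FIRE
t=14: input=1 -> V=8

Answer: 0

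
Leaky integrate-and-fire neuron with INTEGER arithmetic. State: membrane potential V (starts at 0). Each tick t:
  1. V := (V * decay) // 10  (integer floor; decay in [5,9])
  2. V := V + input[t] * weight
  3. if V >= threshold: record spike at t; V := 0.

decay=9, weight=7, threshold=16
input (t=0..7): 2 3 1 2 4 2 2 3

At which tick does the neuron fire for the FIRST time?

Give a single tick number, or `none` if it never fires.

t=0: input=2 -> V=14
t=1: input=3 -> V=0 FIRE
t=2: input=1 -> V=7
t=3: input=2 -> V=0 FIRE
t=4: input=4 -> V=0 FIRE
t=5: input=2 -> V=14
t=6: input=2 -> V=0 FIRE
t=7: input=3 -> V=0 FIRE

Answer: 1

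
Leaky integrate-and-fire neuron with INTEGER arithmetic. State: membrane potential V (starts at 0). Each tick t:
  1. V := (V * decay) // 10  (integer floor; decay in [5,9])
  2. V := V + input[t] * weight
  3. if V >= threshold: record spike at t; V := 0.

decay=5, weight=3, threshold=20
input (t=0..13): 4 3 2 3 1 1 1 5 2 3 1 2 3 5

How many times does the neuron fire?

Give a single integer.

Answer: 1

Derivation:
t=0: input=4 -> V=12
t=1: input=3 -> V=15
t=2: input=2 -> V=13
t=3: input=3 -> V=15
t=4: input=1 -> V=10
t=5: input=1 -> V=8
t=6: input=1 -> V=7
t=7: input=5 -> V=18
t=8: input=2 -> V=15
t=9: input=3 -> V=16
t=10: input=1 -> V=11
t=11: input=2 -> V=11
t=12: input=3 -> V=14
t=13: input=5 -> V=0 FIRE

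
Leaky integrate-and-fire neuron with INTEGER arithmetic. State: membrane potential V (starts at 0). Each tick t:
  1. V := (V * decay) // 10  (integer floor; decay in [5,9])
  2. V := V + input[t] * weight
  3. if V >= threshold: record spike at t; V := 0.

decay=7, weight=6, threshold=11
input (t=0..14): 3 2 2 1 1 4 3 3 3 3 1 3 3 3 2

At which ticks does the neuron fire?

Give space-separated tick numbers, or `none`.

Answer: 0 1 2 5 6 7 8 9 11 12 13 14

Derivation:
t=0: input=3 -> V=0 FIRE
t=1: input=2 -> V=0 FIRE
t=2: input=2 -> V=0 FIRE
t=3: input=1 -> V=6
t=4: input=1 -> V=10
t=5: input=4 -> V=0 FIRE
t=6: input=3 -> V=0 FIRE
t=7: input=3 -> V=0 FIRE
t=8: input=3 -> V=0 FIRE
t=9: input=3 -> V=0 FIRE
t=10: input=1 -> V=6
t=11: input=3 -> V=0 FIRE
t=12: input=3 -> V=0 FIRE
t=13: input=3 -> V=0 FIRE
t=14: input=2 -> V=0 FIRE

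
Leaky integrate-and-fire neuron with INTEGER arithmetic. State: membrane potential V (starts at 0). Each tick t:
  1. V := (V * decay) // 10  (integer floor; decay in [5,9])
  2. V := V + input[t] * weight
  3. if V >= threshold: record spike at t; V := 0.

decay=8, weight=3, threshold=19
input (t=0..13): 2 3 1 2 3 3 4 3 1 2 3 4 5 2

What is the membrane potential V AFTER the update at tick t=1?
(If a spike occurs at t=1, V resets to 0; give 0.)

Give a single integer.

t=0: input=2 -> V=6
t=1: input=3 -> V=13
t=2: input=1 -> V=13
t=3: input=2 -> V=16
t=4: input=3 -> V=0 FIRE
t=5: input=3 -> V=9
t=6: input=4 -> V=0 FIRE
t=7: input=3 -> V=9
t=8: input=1 -> V=10
t=9: input=2 -> V=14
t=10: input=3 -> V=0 FIRE
t=11: input=4 -> V=12
t=12: input=5 -> V=0 FIRE
t=13: input=2 -> V=6

Answer: 13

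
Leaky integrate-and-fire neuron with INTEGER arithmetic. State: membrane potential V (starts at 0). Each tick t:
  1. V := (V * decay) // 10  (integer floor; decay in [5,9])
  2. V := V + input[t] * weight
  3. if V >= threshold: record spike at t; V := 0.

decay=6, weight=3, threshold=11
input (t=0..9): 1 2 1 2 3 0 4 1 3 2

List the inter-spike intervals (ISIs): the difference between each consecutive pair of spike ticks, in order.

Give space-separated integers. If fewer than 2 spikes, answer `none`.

Answer: 2 3

Derivation:
t=0: input=1 -> V=3
t=1: input=2 -> V=7
t=2: input=1 -> V=7
t=3: input=2 -> V=10
t=4: input=3 -> V=0 FIRE
t=5: input=0 -> V=0
t=6: input=4 -> V=0 FIRE
t=7: input=1 -> V=3
t=8: input=3 -> V=10
t=9: input=2 -> V=0 FIRE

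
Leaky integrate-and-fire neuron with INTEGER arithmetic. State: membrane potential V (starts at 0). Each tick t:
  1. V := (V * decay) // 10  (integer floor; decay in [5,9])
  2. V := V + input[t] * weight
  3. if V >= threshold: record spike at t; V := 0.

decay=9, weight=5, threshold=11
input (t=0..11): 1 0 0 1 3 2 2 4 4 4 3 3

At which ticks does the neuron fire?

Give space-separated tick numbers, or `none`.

Answer: 4 6 7 8 9 10 11

Derivation:
t=0: input=1 -> V=5
t=1: input=0 -> V=4
t=2: input=0 -> V=3
t=3: input=1 -> V=7
t=4: input=3 -> V=0 FIRE
t=5: input=2 -> V=10
t=6: input=2 -> V=0 FIRE
t=7: input=4 -> V=0 FIRE
t=8: input=4 -> V=0 FIRE
t=9: input=4 -> V=0 FIRE
t=10: input=3 -> V=0 FIRE
t=11: input=3 -> V=0 FIRE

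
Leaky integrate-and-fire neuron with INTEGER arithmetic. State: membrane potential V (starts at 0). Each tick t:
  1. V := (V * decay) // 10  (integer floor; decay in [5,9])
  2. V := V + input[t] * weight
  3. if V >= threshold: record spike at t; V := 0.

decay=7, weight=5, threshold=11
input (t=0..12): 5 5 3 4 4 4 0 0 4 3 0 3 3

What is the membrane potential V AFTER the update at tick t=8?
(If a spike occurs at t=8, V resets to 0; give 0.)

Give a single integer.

t=0: input=5 -> V=0 FIRE
t=1: input=5 -> V=0 FIRE
t=2: input=3 -> V=0 FIRE
t=3: input=4 -> V=0 FIRE
t=4: input=4 -> V=0 FIRE
t=5: input=4 -> V=0 FIRE
t=6: input=0 -> V=0
t=7: input=0 -> V=0
t=8: input=4 -> V=0 FIRE
t=9: input=3 -> V=0 FIRE
t=10: input=0 -> V=0
t=11: input=3 -> V=0 FIRE
t=12: input=3 -> V=0 FIRE

Answer: 0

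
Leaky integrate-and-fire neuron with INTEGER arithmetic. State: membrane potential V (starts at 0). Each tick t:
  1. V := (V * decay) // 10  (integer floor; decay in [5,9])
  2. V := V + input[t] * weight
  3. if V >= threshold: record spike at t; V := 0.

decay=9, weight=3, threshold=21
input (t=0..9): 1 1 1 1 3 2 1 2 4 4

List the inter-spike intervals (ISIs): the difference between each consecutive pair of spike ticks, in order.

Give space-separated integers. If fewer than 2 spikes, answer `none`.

Answer: 4

Derivation:
t=0: input=1 -> V=3
t=1: input=1 -> V=5
t=2: input=1 -> V=7
t=3: input=1 -> V=9
t=4: input=3 -> V=17
t=5: input=2 -> V=0 FIRE
t=6: input=1 -> V=3
t=7: input=2 -> V=8
t=8: input=4 -> V=19
t=9: input=4 -> V=0 FIRE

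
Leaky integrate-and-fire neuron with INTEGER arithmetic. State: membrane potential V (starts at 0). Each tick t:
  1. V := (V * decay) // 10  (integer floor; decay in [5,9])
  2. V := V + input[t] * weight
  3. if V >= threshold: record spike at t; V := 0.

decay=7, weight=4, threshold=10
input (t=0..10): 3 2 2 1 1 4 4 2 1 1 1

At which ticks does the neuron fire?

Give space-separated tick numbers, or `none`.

Answer: 0 2 5 6 9

Derivation:
t=0: input=3 -> V=0 FIRE
t=1: input=2 -> V=8
t=2: input=2 -> V=0 FIRE
t=3: input=1 -> V=4
t=4: input=1 -> V=6
t=5: input=4 -> V=0 FIRE
t=6: input=4 -> V=0 FIRE
t=7: input=2 -> V=8
t=8: input=1 -> V=9
t=9: input=1 -> V=0 FIRE
t=10: input=1 -> V=4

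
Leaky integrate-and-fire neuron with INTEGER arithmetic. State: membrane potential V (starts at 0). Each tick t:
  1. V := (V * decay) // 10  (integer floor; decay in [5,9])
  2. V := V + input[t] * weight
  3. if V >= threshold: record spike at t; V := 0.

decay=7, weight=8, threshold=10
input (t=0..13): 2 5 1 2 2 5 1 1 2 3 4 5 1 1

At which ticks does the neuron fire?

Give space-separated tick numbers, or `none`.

t=0: input=2 -> V=0 FIRE
t=1: input=5 -> V=0 FIRE
t=2: input=1 -> V=8
t=3: input=2 -> V=0 FIRE
t=4: input=2 -> V=0 FIRE
t=5: input=5 -> V=0 FIRE
t=6: input=1 -> V=8
t=7: input=1 -> V=0 FIRE
t=8: input=2 -> V=0 FIRE
t=9: input=3 -> V=0 FIRE
t=10: input=4 -> V=0 FIRE
t=11: input=5 -> V=0 FIRE
t=12: input=1 -> V=8
t=13: input=1 -> V=0 FIRE

Answer: 0 1 3 4 5 7 8 9 10 11 13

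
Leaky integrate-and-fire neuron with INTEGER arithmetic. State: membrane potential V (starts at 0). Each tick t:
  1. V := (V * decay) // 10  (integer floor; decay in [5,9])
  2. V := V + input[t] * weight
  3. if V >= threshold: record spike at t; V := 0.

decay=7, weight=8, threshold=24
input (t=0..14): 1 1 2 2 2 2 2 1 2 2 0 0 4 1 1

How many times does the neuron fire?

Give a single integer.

Answer: 5

Derivation:
t=0: input=1 -> V=8
t=1: input=1 -> V=13
t=2: input=2 -> V=0 FIRE
t=3: input=2 -> V=16
t=4: input=2 -> V=0 FIRE
t=5: input=2 -> V=16
t=6: input=2 -> V=0 FIRE
t=7: input=1 -> V=8
t=8: input=2 -> V=21
t=9: input=2 -> V=0 FIRE
t=10: input=0 -> V=0
t=11: input=0 -> V=0
t=12: input=4 -> V=0 FIRE
t=13: input=1 -> V=8
t=14: input=1 -> V=13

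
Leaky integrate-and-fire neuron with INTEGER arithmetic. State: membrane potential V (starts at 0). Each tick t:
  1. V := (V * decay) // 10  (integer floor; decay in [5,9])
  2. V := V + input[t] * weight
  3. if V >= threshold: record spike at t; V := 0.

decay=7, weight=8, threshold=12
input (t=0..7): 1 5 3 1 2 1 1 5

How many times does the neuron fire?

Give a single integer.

Answer: 5

Derivation:
t=0: input=1 -> V=8
t=1: input=5 -> V=0 FIRE
t=2: input=3 -> V=0 FIRE
t=3: input=1 -> V=8
t=4: input=2 -> V=0 FIRE
t=5: input=1 -> V=8
t=6: input=1 -> V=0 FIRE
t=7: input=5 -> V=0 FIRE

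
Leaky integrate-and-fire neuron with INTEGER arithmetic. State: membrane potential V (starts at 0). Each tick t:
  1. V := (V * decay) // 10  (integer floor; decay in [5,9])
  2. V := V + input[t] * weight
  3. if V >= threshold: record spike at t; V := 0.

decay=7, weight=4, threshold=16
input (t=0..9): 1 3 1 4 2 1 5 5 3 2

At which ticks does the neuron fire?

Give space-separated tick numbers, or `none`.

Answer: 3 6 7 9

Derivation:
t=0: input=1 -> V=4
t=1: input=3 -> V=14
t=2: input=1 -> V=13
t=3: input=4 -> V=0 FIRE
t=4: input=2 -> V=8
t=5: input=1 -> V=9
t=6: input=5 -> V=0 FIRE
t=7: input=5 -> V=0 FIRE
t=8: input=3 -> V=12
t=9: input=2 -> V=0 FIRE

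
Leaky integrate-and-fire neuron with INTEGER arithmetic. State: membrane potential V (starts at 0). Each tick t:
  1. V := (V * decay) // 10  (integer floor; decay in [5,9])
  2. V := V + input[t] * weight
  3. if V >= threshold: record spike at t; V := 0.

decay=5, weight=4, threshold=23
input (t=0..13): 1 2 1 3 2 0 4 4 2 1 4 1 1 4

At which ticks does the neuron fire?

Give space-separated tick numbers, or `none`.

Answer: 7

Derivation:
t=0: input=1 -> V=4
t=1: input=2 -> V=10
t=2: input=1 -> V=9
t=3: input=3 -> V=16
t=4: input=2 -> V=16
t=5: input=0 -> V=8
t=6: input=4 -> V=20
t=7: input=4 -> V=0 FIRE
t=8: input=2 -> V=8
t=9: input=1 -> V=8
t=10: input=4 -> V=20
t=11: input=1 -> V=14
t=12: input=1 -> V=11
t=13: input=4 -> V=21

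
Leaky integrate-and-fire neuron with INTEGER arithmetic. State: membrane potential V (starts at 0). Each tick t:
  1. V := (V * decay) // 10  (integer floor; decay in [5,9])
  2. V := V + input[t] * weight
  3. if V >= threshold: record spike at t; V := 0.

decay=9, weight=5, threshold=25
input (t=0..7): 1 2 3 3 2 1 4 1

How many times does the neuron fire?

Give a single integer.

Answer: 2

Derivation:
t=0: input=1 -> V=5
t=1: input=2 -> V=14
t=2: input=3 -> V=0 FIRE
t=3: input=3 -> V=15
t=4: input=2 -> V=23
t=5: input=1 -> V=0 FIRE
t=6: input=4 -> V=20
t=7: input=1 -> V=23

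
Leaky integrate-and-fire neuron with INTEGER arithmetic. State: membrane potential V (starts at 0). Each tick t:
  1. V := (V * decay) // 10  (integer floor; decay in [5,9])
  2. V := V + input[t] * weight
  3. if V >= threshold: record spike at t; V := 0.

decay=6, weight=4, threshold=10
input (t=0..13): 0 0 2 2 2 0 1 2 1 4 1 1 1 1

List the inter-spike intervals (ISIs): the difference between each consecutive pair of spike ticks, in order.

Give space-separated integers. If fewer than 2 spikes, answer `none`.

t=0: input=0 -> V=0
t=1: input=0 -> V=0
t=2: input=2 -> V=8
t=3: input=2 -> V=0 FIRE
t=4: input=2 -> V=8
t=5: input=0 -> V=4
t=6: input=1 -> V=6
t=7: input=2 -> V=0 FIRE
t=8: input=1 -> V=4
t=9: input=4 -> V=0 FIRE
t=10: input=1 -> V=4
t=11: input=1 -> V=6
t=12: input=1 -> V=7
t=13: input=1 -> V=8

Answer: 4 2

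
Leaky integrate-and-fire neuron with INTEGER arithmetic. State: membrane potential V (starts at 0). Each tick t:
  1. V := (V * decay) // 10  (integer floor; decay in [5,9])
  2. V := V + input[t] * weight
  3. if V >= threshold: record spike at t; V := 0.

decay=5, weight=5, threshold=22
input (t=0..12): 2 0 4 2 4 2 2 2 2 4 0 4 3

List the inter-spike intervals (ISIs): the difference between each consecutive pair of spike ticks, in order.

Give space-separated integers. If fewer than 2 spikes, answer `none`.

t=0: input=2 -> V=10
t=1: input=0 -> V=5
t=2: input=4 -> V=0 FIRE
t=3: input=2 -> V=10
t=4: input=4 -> V=0 FIRE
t=5: input=2 -> V=10
t=6: input=2 -> V=15
t=7: input=2 -> V=17
t=8: input=2 -> V=18
t=9: input=4 -> V=0 FIRE
t=10: input=0 -> V=0
t=11: input=4 -> V=20
t=12: input=3 -> V=0 FIRE

Answer: 2 5 3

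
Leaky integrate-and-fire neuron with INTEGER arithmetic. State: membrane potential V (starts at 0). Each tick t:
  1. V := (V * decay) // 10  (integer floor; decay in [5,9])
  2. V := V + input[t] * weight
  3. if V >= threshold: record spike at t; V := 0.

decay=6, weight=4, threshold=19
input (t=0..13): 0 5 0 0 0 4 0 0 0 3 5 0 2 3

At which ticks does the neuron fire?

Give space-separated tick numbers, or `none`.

Answer: 1 10

Derivation:
t=0: input=0 -> V=0
t=1: input=5 -> V=0 FIRE
t=2: input=0 -> V=0
t=3: input=0 -> V=0
t=4: input=0 -> V=0
t=5: input=4 -> V=16
t=6: input=0 -> V=9
t=7: input=0 -> V=5
t=8: input=0 -> V=3
t=9: input=3 -> V=13
t=10: input=5 -> V=0 FIRE
t=11: input=0 -> V=0
t=12: input=2 -> V=8
t=13: input=3 -> V=16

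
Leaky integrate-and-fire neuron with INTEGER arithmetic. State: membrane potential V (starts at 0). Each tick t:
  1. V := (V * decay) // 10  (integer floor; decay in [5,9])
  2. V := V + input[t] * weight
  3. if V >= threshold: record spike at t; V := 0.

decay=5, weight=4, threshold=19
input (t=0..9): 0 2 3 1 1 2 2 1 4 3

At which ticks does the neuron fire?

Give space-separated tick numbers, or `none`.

t=0: input=0 -> V=0
t=1: input=2 -> V=8
t=2: input=3 -> V=16
t=3: input=1 -> V=12
t=4: input=1 -> V=10
t=5: input=2 -> V=13
t=6: input=2 -> V=14
t=7: input=1 -> V=11
t=8: input=4 -> V=0 FIRE
t=9: input=3 -> V=12

Answer: 8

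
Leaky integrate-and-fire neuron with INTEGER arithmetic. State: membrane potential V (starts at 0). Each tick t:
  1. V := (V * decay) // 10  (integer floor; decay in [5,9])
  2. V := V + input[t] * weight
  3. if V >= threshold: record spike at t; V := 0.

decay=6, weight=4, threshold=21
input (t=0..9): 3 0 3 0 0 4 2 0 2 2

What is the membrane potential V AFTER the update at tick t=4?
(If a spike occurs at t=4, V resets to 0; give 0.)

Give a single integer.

Answer: 5

Derivation:
t=0: input=3 -> V=12
t=1: input=0 -> V=7
t=2: input=3 -> V=16
t=3: input=0 -> V=9
t=4: input=0 -> V=5
t=5: input=4 -> V=19
t=6: input=2 -> V=19
t=7: input=0 -> V=11
t=8: input=2 -> V=14
t=9: input=2 -> V=16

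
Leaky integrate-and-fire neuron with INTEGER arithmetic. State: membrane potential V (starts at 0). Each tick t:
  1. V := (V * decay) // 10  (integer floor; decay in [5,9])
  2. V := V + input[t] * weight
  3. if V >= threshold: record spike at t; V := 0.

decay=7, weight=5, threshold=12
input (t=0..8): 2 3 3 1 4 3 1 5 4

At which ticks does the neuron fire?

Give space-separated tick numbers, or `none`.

Answer: 1 2 4 5 7 8

Derivation:
t=0: input=2 -> V=10
t=1: input=3 -> V=0 FIRE
t=2: input=3 -> V=0 FIRE
t=3: input=1 -> V=5
t=4: input=4 -> V=0 FIRE
t=5: input=3 -> V=0 FIRE
t=6: input=1 -> V=5
t=7: input=5 -> V=0 FIRE
t=8: input=4 -> V=0 FIRE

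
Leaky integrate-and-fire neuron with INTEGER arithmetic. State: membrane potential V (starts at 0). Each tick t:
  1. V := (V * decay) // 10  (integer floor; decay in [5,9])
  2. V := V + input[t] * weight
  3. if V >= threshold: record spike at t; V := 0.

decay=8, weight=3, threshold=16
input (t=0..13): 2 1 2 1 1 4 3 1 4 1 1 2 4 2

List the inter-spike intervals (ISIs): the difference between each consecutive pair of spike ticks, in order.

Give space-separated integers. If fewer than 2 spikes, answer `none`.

Answer: 3 4

Derivation:
t=0: input=2 -> V=6
t=1: input=1 -> V=7
t=2: input=2 -> V=11
t=3: input=1 -> V=11
t=4: input=1 -> V=11
t=5: input=4 -> V=0 FIRE
t=6: input=3 -> V=9
t=7: input=1 -> V=10
t=8: input=4 -> V=0 FIRE
t=9: input=1 -> V=3
t=10: input=1 -> V=5
t=11: input=2 -> V=10
t=12: input=4 -> V=0 FIRE
t=13: input=2 -> V=6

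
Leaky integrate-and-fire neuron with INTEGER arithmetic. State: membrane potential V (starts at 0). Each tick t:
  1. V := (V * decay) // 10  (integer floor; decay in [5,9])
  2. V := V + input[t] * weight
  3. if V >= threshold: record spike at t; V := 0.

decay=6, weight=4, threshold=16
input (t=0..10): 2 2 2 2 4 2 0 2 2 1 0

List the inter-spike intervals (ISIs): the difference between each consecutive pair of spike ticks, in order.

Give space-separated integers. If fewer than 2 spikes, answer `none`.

t=0: input=2 -> V=8
t=1: input=2 -> V=12
t=2: input=2 -> V=15
t=3: input=2 -> V=0 FIRE
t=4: input=4 -> V=0 FIRE
t=5: input=2 -> V=8
t=6: input=0 -> V=4
t=7: input=2 -> V=10
t=8: input=2 -> V=14
t=9: input=1 -> V=12
t=10: input=0 -> V=7

Answer: 1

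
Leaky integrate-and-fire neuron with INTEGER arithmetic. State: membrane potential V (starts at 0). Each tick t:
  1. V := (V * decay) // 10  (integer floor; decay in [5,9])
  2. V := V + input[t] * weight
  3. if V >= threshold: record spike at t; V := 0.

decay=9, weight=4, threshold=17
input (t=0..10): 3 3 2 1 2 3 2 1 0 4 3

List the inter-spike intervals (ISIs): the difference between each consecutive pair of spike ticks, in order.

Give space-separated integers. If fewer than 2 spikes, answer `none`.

t=0: input=3 -> V=12
t=1: input=3 -> V=0 FIRE
t=2: input=2 -> V=8
t=3: input=1 -> V=11
t=4: input=2 -> V=0 FIRE
t=5: input=3 -> V=12
t=6: input=2 -> V=0 FIRE
t=7: input=1 -> V=4
t=8: input=0 -> V=3
t=9: input=4 -> V=0 FIRE
t=10: input=3 -> V=12

Answer: 3 2 3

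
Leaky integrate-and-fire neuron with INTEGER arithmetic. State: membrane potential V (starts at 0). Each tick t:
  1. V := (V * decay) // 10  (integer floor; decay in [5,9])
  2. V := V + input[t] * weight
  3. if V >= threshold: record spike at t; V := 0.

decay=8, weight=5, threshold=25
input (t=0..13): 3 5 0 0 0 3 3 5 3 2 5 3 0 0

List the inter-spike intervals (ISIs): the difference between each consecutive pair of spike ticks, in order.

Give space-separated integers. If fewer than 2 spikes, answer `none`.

t=0: input=3 -> V=15
t=1: input=5 -> V=0 FIRE
t=2: input=0 -> V=0
t=3: input=0 -> V=0
t=4: input=0 -> V=0
t=5: input=3 -> V=15
t=6: input=3 -> V=0 FIRE
t=7: input=5 -> V=0 FIRE
t=8: input=3 -> V=15
t=9: input=2 -> V=22
t=10: input=5 -> V=0 FIRE
t=11: input=3 -> V=15
t=12: input=0 -> V=12
t=13: input=0 -> V=9

Answer: 5 1 3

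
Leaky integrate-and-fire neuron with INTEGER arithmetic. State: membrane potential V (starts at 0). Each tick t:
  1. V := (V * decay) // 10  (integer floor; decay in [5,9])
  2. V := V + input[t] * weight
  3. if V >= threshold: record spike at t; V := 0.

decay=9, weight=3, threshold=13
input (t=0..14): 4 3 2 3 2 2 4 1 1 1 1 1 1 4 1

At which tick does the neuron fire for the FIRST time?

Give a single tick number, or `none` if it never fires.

Answer: 1

Derivation:
t=0: input=4 -> V=12
t=1: input=3 -> V=0 FIRE
t=2: input=2 -> V=6
t=3: input=3 -> V=0 FIRE
t=4: input=2 -> V=6
t=5: input=2 -> V=11
t=6: input=4 -> V=0 FIRE
t=7: input=1 -> V=3
t=8: input=1 -> V=5
t=9: input=1 -> V=7
t=10: input=1 -> V=9
t=11: input=1 -> V=11
t=12: input=1 -> V=12
t=13: input=4 -> V=0 FIRE
t=14: input=1 -> V=3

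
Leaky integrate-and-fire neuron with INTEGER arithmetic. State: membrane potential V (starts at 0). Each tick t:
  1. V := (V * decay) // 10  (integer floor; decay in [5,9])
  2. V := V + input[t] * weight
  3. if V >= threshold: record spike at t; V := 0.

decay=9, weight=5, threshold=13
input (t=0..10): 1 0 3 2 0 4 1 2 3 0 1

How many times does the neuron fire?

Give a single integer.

Answer: 4

Derivation:
t=0: input=1 -> V=5
t=1: input=0 -> V=4
t=2: input=3 -> V=0 FIRE
t=3: input=2 -> V=10
t=4: input=0 -> V=9
t=5: input=4 -> V=0 FIRE
t=6: input=1 -> V=5
t=7: input=2 -> V=0 FIRE
t=8: input=3 -> V=0 FIRE
t=9: input=0 -> V=0
t=10: input=1 -> V=5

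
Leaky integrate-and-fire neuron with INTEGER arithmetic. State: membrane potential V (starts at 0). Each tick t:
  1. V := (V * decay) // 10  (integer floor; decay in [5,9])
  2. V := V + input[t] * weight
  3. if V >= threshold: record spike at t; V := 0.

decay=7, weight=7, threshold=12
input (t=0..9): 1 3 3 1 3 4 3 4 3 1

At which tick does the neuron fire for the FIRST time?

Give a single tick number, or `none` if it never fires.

t=0: input=1 -> V=7
t=1: input=3 -> V=0 FIRE
t=2: input=3 -> V=0 FIRE
t=3: input=1 -> V=7
t=4: input=3 -> V=0 FIRE
t=5: input=4 -> V=0 FIRE
t=6: input=3 -> V=0 FIRE
t=7: input=4 -> V=0 FIRE
t=8: input=3 -> V=0 FIRE
t=9: input=1 -> V=7

Answer: 1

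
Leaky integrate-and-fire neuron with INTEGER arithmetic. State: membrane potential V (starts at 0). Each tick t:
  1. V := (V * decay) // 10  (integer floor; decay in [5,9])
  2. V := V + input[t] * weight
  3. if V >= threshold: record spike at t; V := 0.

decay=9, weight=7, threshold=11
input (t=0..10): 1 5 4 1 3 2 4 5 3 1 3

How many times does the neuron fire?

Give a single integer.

Answer: 8

Derivation:
t=0: input=1 -> V=7
t=1: input=5 -> V=0 FIRE
t=2: input=4 -> V=0 FIRE
t=3: input=1 -> V=7
t=4: input=3 -> V=0 FIRE
t=5: input=2 -> V=0 FIRE
t=6: input=4 -> V=0 FIRE
t=7: input=5 -> V=0 FIRE
t=8: input=3 -> V=0 FIRE
t=9: input=1 -> V=7
t=10: input=3 -> V=0 FIRE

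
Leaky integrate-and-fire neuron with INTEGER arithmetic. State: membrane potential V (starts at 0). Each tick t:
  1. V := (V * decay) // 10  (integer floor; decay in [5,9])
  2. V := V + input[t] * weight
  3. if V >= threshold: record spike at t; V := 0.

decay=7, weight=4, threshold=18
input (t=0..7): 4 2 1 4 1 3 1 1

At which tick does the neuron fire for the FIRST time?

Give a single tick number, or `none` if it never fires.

Answer: 1

Derivation:
t=0: input=4 -> V=16
t=1: input=2 -> V=0 FIRE
t=2: input=1 -> V=4
t=3: input=4 -> V=0 FIRE
t=4: input=1 -> V=4
t=5: input=3 -> V=14
t=6: input=1 -> V=13
t=7: input=1 -> V=13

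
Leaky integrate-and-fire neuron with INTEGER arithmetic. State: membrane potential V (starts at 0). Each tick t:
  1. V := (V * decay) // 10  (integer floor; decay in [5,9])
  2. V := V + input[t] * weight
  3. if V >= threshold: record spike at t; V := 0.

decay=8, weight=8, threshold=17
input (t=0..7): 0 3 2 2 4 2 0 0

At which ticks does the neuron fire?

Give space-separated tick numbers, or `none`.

Answer: 1 3 4

Derivation:
t=0: input=0 -> V=0
t=1: input=3 -> V=0 FIRE
t=2: input=2 -> V=16
t=3: input=2 -> V=0 FIRE
t=4: input=4 -> V=0 FIRE
t=5: input=2 -> V=16
t=6: input=0 -> V=12
t=7: input=0 -> V=9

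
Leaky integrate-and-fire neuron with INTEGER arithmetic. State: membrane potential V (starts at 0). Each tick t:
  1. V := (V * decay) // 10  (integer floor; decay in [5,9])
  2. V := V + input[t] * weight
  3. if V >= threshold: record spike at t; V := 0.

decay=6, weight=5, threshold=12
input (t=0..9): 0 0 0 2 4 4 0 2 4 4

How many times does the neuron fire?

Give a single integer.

t=0: input=0 -> V=0
t=1: input=0 -> V=0
t=2: input=0 -> V=0
t=3: input=2 -> V=10
t=4: input=4 -> V=0 FIRE
t=5: input=4 -> V=0 FIRE
t=6: input=0 -> V=0
t=7: input=2 -> V=10
t=8: input=4 -> V=0 FIRE
t=9: input=4 -> V=0 FIRE

Answer: 4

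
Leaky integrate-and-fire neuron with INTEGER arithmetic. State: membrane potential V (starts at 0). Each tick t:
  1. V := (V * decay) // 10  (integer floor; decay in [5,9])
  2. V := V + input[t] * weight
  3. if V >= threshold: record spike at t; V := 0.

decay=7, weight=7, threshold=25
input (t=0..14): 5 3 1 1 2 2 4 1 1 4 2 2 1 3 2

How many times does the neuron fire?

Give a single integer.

Answer: 5

Derivation:
t=0: input=5 -> V=0 FIRE
t=1: input=3 -> V=21
t=2: input=1 -> V=21
t=3: input=1 -> V=21
t=4: input=2 -> V=0 FIRE
t=5: input=2 -> V=14
t=6: input=4 -> V=0 FIRE
t=7: input=1 -> V=7
t=8: input=1 -> V=11
t=9: input=4 -> V=0 FIRE
t=10: input=2 -> V=14
t=11: input=2 -> V=23
t=12: input=1 -> V=23
t=13: input=3 -> V=0 FIRE
t=14: input=2 -> V=14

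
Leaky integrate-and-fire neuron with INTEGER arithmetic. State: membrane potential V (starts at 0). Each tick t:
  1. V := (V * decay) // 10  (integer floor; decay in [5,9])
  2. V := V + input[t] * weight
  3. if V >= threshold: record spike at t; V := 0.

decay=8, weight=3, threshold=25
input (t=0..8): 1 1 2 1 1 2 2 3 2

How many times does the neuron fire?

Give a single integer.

t=0: input=1 -> V=3
t=1: input=1 -> V=5
t=2: input=2 -> V=10
t=3: input=1 -> V=11
t=4: input=1 -> V=11
t=5: input=2 -> V=14
t=6: input=2 -> V=17
t=7: input=3 -> V=22
t=8: input=2 -> V=23

Answer: 0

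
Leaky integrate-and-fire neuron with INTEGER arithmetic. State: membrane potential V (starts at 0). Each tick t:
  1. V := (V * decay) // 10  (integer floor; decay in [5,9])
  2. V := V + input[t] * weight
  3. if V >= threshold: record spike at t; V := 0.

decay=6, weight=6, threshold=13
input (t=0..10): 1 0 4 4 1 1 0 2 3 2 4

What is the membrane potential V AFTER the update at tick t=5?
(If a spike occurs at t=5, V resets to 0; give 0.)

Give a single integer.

t=0: input=1 -> V=6
t=1: input=0 -> V=3
t=2: input=4 -> V=0 FIRE
t=3: input=4 -> V=0 FIRE
t=4: input=1 -> V=6
t=5: input=1 -> V=9
t=6: input=0 -> V=5
t=7: input=2 -> V=0 FIRE
t=8: input=3 -> V=0 FIRE
t=9: input=2 -> V=12
t=10: input=4 -> V=0 FIRE

Answer: 9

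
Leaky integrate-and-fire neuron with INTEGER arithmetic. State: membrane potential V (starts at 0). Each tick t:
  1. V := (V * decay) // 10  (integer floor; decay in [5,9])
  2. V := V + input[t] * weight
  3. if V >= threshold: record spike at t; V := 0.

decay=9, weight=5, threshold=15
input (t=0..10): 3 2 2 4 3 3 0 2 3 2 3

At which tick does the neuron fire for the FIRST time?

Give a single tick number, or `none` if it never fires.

Answer: 0

Derivation:
t=0: input=3 -> V=0 FIRE
t=1: input=2 -> V=10
t=2: input=2 -> V=0 FIRE
t=3: input=4 -> V=0 FIRE
t=4: input=3 -> V=0 FIRE
t=5: input=3 -> V=0 FIRE
t=6: input=0 -> V=0
t=7: input=2 -> V=10
t=8: input=3 -> V=0 FIRE
t=9: input=2 -> V=10
t=10: input=3 -> V=0 FIRE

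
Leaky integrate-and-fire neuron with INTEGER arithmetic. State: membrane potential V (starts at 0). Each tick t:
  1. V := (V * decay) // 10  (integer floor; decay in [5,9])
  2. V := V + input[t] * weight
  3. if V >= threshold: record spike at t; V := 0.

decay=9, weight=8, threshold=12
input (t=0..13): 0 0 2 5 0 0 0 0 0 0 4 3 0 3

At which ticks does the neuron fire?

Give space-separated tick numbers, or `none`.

Answer: 2 3 10 11 13

Derivation:
t=0: input=0 -> V=0
t=1: input=0 -> V=0
t=2: input=2 -> V=0 FIRE
t=3: input=5 -> V=0 FIRE
t=4: input=0 -> V=0
t=5: input=0 -> V=0
t=6: input=0 -> V=0
t=7: input=0 -> V=0
t=8: input=0 -> V=0
t=9: input=0 -> V=0
t=10: input=4 -> V=0 FIRE
t=11: input=3 -> V=0 FIRE
t=12: input=0 -> V=0
t=13: input=3 -> V=0 FIRE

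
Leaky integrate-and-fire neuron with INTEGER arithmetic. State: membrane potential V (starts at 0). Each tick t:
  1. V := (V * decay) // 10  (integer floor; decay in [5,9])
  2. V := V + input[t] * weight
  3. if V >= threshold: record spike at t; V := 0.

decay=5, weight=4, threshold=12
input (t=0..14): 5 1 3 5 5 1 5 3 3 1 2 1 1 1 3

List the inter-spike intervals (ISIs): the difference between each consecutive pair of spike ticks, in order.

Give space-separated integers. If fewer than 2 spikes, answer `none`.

t=0: input=5 -> V=0 FIRE
t=1: input=1 -> V=4
t=2: input=3 -> V=0 FIRE
t=3: input=5 -> V=0 FIRE
t=4: input=5 -> V=0 FIRE
t=5: input=1 -> V=4
t=6: input=5 -> V=0 FIRE
t=7: input=3 -> V=0 FIRE
t=8: input=3 -> V=0 FIRE
t=9: input=1 -> V=4
t=10: input=2 -> V=10
t=11: input=1 -> V=9
t=12: input=1 -> V=8
t=13: input=1 -> V=8
t=14: input=3 -> V=0 FIRE

Answer: 2 1 1 2 1 1 6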